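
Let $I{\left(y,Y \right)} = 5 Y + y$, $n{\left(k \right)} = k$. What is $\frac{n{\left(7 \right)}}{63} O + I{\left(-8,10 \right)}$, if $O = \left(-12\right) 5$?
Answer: $\frac{106}{3} \approx 35.333$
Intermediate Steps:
$O = -60$
$I{\left(y,Y \right)} = y + 5 Y$
$\frac{n{\left(7 \right)}}{63} O + I{\left(-8,10 \right)} = \frac{7}{63} \left(-60\right) + \left(-8 + 5 \cdot 10\right) = 7 \cdot \frac{1}{63} \left(-60\right) + \left(-8 + 50\right) = \frac{1}{9} \left(-60\right) + 42 = - \frac{20}{3} + 42 = \frac{106}{3}$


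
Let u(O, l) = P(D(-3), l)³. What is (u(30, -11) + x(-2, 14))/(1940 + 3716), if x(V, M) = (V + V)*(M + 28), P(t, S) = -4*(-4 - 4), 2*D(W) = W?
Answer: 4075/707 ≈ 5.7638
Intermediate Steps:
D(W) = W/2
P(t, S) = 32 (P(t, S) = -4*(-8) = 32)
x(V, M) = 2*V*(28 + M) (x(V, M) = (2*V)*(28 + M) = 2*V*(28 + M))
u(O, l) = 32768 (u(O, l) = 32³ = 32768)
(u(30, -11) + x(-2, 14))/(1940 + 3716) = (32768 + 2*(-2)*(28 + 14))/(1940 + 3716) = (32768 + 2*(-2)*42)/5656 = (32768 - 168)*(1/5656) = 32600*(1/5656) = 4075/707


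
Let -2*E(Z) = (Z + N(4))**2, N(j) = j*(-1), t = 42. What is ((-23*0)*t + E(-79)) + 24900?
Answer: 42911/2 ≈ 21456.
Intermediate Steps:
N(j) = -j
E(Z) = -(-4 + Z)**2/2 (E(Z) = -(Z - 1*4)**2/2 = -(Z - 4)**2/2 = -(-4 + Z)**2/2)
((-23*0)*t + E(-79)) + 24900 = (-23*0*42 - (-4 - 79)**2/2) + 24900 = (0*42 - 1/2*(-83)**2) + 24900 = (0 - 1/2*6889) + 24900 = (0 - 6889/2) + 24900 = -6889/2 + 24900 = 42911/2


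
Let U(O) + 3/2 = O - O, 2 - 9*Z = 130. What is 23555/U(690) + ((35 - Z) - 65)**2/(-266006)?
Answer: -169175835992/10773243 ≈ -15703.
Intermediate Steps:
Z = -128/9 (Z = 2/9 - 1/9*130 = 2/9 - 130/9 = -128/9 ≈ -14.222)
U(O) = -3/2 (U(O) = -3/2 + (O - O) = -3/2 + 0 = -3/2)
23555/U(690) + ((35 - Z) - 65)**2/(-266006) = 23555/(-3/2) + ((35 - 1*(-128/9)) - 65)**2/(-266006) = 23555*(-2/3) + ((35 + 128/9) - 65)**2*(-1/266006) = -47110/3 + (443/9 - 65)**2*(-1/266006) = -47110/3 + (-142/9)**2*(-1/266006) = -47110/3 + (20164/81)*(-1/266006) = -47110/3 - 10082/10773243 = -169175835992/10773243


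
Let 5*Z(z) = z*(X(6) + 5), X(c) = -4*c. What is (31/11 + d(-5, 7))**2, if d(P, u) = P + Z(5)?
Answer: 54289/121 ≈ 448.67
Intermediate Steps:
Z(z) = -19*z/5 (Z(z) = (z*(-4*6 + 5))/5 = (z*(-24 + 5))/5 = (z*(-19))/5 = (-19*z)/5 = -19*z/5)
d(P, u) = -19 + P (d(P, u) = P - 19/5*5 = P - 19 = -19 + P)
(31/11 + d(-5, 7))**2 = (31/11 + (-19 - 5))**2 = (31*(1/11) - 24)**2 = (31/11 - 24)**2 = (-233/11)**2 = 54289/121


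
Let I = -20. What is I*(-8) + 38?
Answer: 198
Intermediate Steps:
I*(-8) + 38 = -20*(-8) + 38 = 160 + 38 = 198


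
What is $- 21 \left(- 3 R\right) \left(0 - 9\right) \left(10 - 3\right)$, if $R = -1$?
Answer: $3969$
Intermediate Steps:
$- 21 \left(- 3 R\right) \left(0 - 9\right) \left(10 - 3\right) = - 21 \left(\left(-3\right) \left(-1\right)\right) \left(0 - 9\right) \left(10 - 3\right) = \left(-21\right) 3 \left(\left(-9\right) 7\right) = \left(-63\right) \left(-63\right) = 3969$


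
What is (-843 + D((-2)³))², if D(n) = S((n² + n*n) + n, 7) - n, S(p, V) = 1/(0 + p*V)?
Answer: 491960557201/705600 ≈ 6.9722e+5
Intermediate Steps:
S(p, V) = 1/(V*p) (S(p, V) = 1/(0 + V*p) = 1/(V*p))
D(n) = -n + 1/(7*(n + 2*n²)) (D(n) = 1/(7*((n² + n*n) + n)) - n = 1/(7*((n² + n²) + n)) - n = 1/(7*(2*n² + n)) - n = 1/(7*(n + 2*n²)) - n = -n + 1/(7*(n + 2*n²)))
(-843 + D((-2)³))² = (-843 + (⅐ - ((-2)³)² - 2*((-2)³)³)/(((-2)³)*(1 + 2*(-2)³)))² = (-843 + (⅐ - 1*(-8)² - 2*(-8)³)/((-8)*(1 + 2*(-8))))² = (-843 - (⅐ - 1*64 - 2*(-512))/(8*(1 - 16)))² = (-843 - ⅛*(⅐ - 64 + 1024)/(-15))² = (-843 - ⅛*(-1/15)*6721/7)² = (-843 + 6721/840)² = (-701399/840)² = 491960557201/705600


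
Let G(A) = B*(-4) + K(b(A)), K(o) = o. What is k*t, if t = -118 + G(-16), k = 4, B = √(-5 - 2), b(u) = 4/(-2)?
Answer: -480 - 16*I*√7 ≈ -480.0 - 42.332*I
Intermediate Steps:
b(u) = -2 (b(u) = 4*(-½) = -2)
B = I*√7 (B = √(-7) = I*√7 ≈ 2.6458*I)
G(A) = -2 - 4*I*√7 (G(A) = (I*√7)*(-4) - 2 = -4*I*√7 - 2 = -2 - 4*I*√7)
t = -120 - 4*I*√7 (t = -118 + (-2 - 4*I*√7) = -120 - 4*I*√7 ≈ -120.0 - 10.583*I)
k*t = 4*(-120 - 4*I*√7) = -480 - 16*I*√7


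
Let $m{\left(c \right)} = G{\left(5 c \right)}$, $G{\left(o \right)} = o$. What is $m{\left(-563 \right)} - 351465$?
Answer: $-354280$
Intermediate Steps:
$m{\left(c \right)} = 5 c$
$m{\left(-563 \right)} - 351465 = 5 \left(-563\right) - 351465 = -2815 - 351465 = -354280$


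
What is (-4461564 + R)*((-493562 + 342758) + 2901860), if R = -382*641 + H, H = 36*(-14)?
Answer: -12949028018080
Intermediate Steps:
H = -504
R = -245366 (R = -382*641 - 504 = -244862 - 504 = -245366)
(-4461564 + R)*((-493562 + 342758) + 2901860) = (-4461564 - 245366)*((-493562 + 342758) + 2901860) = -4706930*(-150804 + 2901860) = -4706930*2751056 = -12949028018080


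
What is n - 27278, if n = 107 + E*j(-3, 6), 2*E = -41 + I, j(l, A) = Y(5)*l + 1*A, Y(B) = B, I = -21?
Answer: -26892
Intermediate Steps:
j(l, A) = A + 5*l (j(l, A) = 5*l + 1*A = 5*l + A = A + 5*l)
E = -31 (E = (-41 - 21)/2 = (½)*(-62) = -31)
n = 386 (n = 107 - 31*(6 + 5*(-3)) = 107 - 31*(6 - 15) = 107 - 31*(-9) = 107 + 279 = 386)
n - 27278 = 386 - 27278 = -26892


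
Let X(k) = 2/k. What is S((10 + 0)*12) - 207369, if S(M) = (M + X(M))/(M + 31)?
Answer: -1878755939/9060 ≈ -2.0737e+5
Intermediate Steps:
S(M) = (M + 2/M)/(31 + M) (S(M) = (M + 2/M)/(M + 31) = (M + 2/M)/(31 + M))
S((10 + 0)*12) - 207369 = (2 + ((10 + 0)*12)²)/((((10 + 0)*12))*(31 + (10 + 0)*12)) - 207369 = (2 + (10*12)²)/(((10*12))*(31 + 10*12)) - 207369 = (2 + 120²)/(120*(31 + 120)) - 207369 = (1/120)*(2 + 14400)/151 - 207369 = (1/120)*(1/151)*14402 - 207369 = 7201/9060 - 207369 = -1878755939/9060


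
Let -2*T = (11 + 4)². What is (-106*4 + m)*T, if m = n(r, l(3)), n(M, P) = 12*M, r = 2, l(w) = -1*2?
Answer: 45000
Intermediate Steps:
l(w) = -2
m = 24 (m = 12*2 = 24)
T = -225/2 (T = -(11 + 4)²/2 = -½*15² = -½*225 = -225/2 ≈ -112.50)
(-106*4 + m)*T = (-106*4 + 24)*(-225/2) = (-424 + 24)*(-225/2) = -400*(-225/2) = 45000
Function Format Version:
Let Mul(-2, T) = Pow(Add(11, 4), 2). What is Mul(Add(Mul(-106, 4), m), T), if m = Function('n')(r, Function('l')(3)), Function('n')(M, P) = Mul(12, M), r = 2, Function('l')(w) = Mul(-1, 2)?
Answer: 45000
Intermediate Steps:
Function('l')(w) = -2
m = 24 (m = Mul(12, 2) = 24)
T = Rational(-225, 2) (T = Mul(Rational(-1, 2), Pow(Add(11, 4), 2)) = Mul(Rational(-1, 2), Pow(15, 2)) = Mul(Rational(-1, 2), 225) = Rational(-225, 2) ≈ -112.50)
Mul(Add(Mul(-106, 4), m), T) = Mul(Add(Mul(-106, 4), 24), Rational(-225, 2)) = Mul(Add(-424, 24), Rational(-225, 2)) = Mul(-400, Rational(-225, 2)) = 45000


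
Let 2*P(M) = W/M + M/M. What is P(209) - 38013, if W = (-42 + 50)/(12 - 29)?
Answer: -270116833/7106 ≈ -38013.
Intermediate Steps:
W = -8/17 (W = 8/(-17) = 8*(-1/17) = -8/17 ≈ -0.47059)
P(M) = 1/2 - 4/(17*M) (P(M) = (-8/(17*M) + M/M)/2 = (-8/(17*M) + 1)/2 = (1 - 8/(17*M))/2 = 1/2 - 4/(17*M))
P(209) - 38013 = (1/34)*(-8 + 17*209)/209 - 38013 = (1/34)*(1/209)*(-8 + 3553) - 38013 = (1/34)*(1/209)*3545 - 38013 = 3545/7106 - 38013 = -270116833/7106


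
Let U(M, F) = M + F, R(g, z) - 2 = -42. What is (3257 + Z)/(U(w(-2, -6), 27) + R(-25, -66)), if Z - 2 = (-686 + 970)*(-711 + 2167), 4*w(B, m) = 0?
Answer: -416763/13 ≈ -32059.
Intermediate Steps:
R(g, z) = -40 (R(g, z) = 2 - 42 = -40)
w(B, m) = 0 (w(B, m) = (¼)*0 = 0)
U(M, F) = F + M
Z = 413506 (Z = 2 + (-686 + 970)*(-711 + 2167) = 2 + 284*1456 = 2 + 413504 = 413506)
(3257 + Z)/(U(w(-2, -6), 27) + R(-25, -66)) = (3257 + 413506)/((27 + 0) - 40) = 416763/(27 - 40) = 416763/(-13) = 416763*(-1/13) = -416763/13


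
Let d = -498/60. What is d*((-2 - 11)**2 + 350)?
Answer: -43077/10 ≈ -4307.7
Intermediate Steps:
d = -83/10 (d = -498*1/60 = -83/10 ≈ -8.3000)
d*((-2 - 11)**2 + 350) = -83*((-2 - 11)**2 + 350)/10 = -83*((-13)**2 + 350)/10 = -83*(169 + 350)/10 = -83/10*519 = -43077/10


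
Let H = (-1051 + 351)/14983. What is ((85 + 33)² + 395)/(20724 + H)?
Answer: 214541577/310506992 ≈ 0.69094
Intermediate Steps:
H = -700/14983 (H = -700*1/14983 = -700/14983 ≈ -0.046720)
((85 + 33)² + 395)/(20724 + H) = ((85 + 33)² + 395)/(20724 - 700/14983) = (118² + 395)/(310506992/14983) = (13924 + 395)*(14983/310506992) = 14319*(14983/310506992) = 214541577/310506992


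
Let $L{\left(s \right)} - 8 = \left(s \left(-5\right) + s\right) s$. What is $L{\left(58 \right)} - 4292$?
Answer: $-17740$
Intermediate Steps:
$L{\left(s \right)} = 8 - 4 s^{2}$ ($L{\left(s \right)} = 8 + \left(s \left(-5\right) + s\right) s = 8 + \left(- 5 s + s\right) s = 8 + - 4 s s = 8 - 4 s^{2}$)
$L{\left(58 \right)} - 4292 = \left(8 - 4 \cdot 58^{2}\right) - 4292 = \left(8 - 13456\right) - 4292 = -13448 - 4292 = -17740$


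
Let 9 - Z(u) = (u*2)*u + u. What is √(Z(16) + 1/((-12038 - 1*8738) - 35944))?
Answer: 7*I*√2129726105/14180 ≈ 22.782*I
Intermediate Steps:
Z(u) = 9 - u - 2*u² (Z(u) = 9 - ((u*2)*u + u) = 9 - ((2*u)*u + u) = 9 - (2*u² + u) = 9 - (u + 2*u²) = 9 + (-u - 2*u²) = 9 - u - 2*u²)
√(Z(16) + 1/((-12038 - 1*8738) - 35944)) = √((9 - 1*16 - 2*16²) + 1/((-12038 - 1*8738) - 35944)) = √((9 - 16 - 2*256) + 1/((-12038 - 8738) - 35944)) = √((9 - 16 - 512) + 1/(-20776 - 35944)) = √(-519 + 1/(-56720)) = √(-519 - 1/56720) = √(-29437681/56720) = 7*I*√2129726105/14180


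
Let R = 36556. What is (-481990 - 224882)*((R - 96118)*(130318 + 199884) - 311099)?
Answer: 13902618975725256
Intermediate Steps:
(-481990 - 224882)*((R - 96118)*(130318 + 199884) - 311099) = (-481990 - 224882)*((36556 - 96118)*(130318 + 199884) - 311099) = -706872*(-59562*330202 - 311099) = -706872*(-19667491524 - 311099) = -706872*(-19667802623) = 13902618975725256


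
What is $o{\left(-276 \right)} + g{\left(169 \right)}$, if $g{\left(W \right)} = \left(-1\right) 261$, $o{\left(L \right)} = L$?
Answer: $-537$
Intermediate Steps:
$g{\left(W \right)} = -261$
$o{\left(-276 \right)} + g{\left(169 \right)} = -276 - 261 = -537$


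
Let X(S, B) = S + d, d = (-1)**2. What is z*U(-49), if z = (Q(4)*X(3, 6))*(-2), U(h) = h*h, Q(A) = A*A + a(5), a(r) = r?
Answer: -403368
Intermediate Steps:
Q(A) = 5 + A**2 (Q(A) = A*A + 5 = A**2 + 5 = 5 + A**2)
d = 1
U(h) = h**2
X(S, B) = 1 + S (X(S, B) = S + 1 = 1 + S)
z = -168 (z = ((5 + 4**2)*(1 + 3))*(-2) = ((5 + 16)*4)*(-2) = (21*4)*(-2) = 84*(-2) = -168)
z*U(-49) = -168*(-49)**2 = -168*2401 = -403368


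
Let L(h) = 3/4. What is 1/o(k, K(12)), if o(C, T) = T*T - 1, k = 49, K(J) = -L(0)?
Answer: -16/7 ≈ -2.2857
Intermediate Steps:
L(h) = ¾ (L(h) = 3*(¼) = ¾)
K(J) = -¾ (K(J) = -1*¾ = -¾)
o(C, T) = -1 + T² (o(C, T) = T² - 1 = -1 + T²)
1/o(k, K(12)) = 1/(-1 + (-¾)²) = 1/(-1 + 9/16) = 1/(-7/16) = -16/7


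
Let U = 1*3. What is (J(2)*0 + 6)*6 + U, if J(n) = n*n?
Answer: 39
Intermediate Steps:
J(n) = n²
U = 3
(J(2)*0 + 6)*6 + U = (2²*0 + 6)*6 + 3 = (4*0 + 6)*6 + 3 = (0 + 6)*6 + 3 = 6*6 + 3 = 36 + 3 = 39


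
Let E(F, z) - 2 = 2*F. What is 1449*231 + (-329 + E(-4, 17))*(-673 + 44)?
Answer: 545434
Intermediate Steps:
E(F, z) = 2 + 2*F
1449*231 + (-329 + E(-4, 17))*(-673 + 44) = 1449*231 + (-329 + (2 + 2*(-4)))*(-673 + 44) = 334719 + (-329 + (2 - 8))*(-629) = 334719 + (-329 - 6)*(-629) = 334719 - 335*(-629) = 334719 + 210715 = 545434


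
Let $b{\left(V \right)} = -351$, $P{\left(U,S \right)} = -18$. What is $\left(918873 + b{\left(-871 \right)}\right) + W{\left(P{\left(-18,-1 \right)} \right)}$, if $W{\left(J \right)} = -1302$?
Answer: $917220$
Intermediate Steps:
$\left(918873 + b{\left(-871 \right)}\right) + W{\left(P{\left(-18,-1 \right)} \right)} = \left(918873 - 351\right) - 1302 = 918522 - 1302 = 917220$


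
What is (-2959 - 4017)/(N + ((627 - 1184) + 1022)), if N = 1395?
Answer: -1744/465 ≈ -3.7505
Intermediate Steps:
(-2959 - 4017)/(N + ((627 - 1184) + 1022)) = (-2959 - 4017)/(1395 + ((627 - 1184) + 1022)) = -6976/(1395 + (-557 + 1022)) = -6976/(1395 + 465) = -6976/1860 = -6976*1/1860 = -1744/465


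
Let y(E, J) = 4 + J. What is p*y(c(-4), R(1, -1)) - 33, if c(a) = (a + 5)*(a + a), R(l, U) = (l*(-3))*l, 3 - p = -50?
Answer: 20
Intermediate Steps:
p = 53 (p = 3 - 1*(-50) = 3 + 50 = 53)
R(l, U) = -3*l**2 (R(l, U) = (-3*l)*l = -3*l**2)
c(a) = 2*a*(5 + a) (c(a) = (5 + a)*(2*a) = 2*a*(5 + a))
p*y(c(-4), R(1, -1)) - 33 = 53*(4 - 3*1**2) - 33 = 53*(4 - 3*1) - 33 = 53*(4 - 3) - 33 = 53*1 - 33 = 53 - 33 = 20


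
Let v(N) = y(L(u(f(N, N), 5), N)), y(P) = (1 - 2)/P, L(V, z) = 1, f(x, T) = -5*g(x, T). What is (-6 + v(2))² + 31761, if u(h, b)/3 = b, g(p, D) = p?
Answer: 31810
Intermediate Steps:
f(x, T) = -5*x
u(h, b) = 3*b
y(P) = -1/P
v(N) = -1 (v(N) = -1/1 = -1*1 = -1)
(-6 + v(2))² + 31761 = (-6 - 1)² + 31761 = (-7)² + 31761 = 49 + 31761 = 31810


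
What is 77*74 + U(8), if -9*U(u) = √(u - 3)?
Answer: 5698 - √5/9 ≈ 5697.8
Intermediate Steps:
U(u) = -√(-3 + u)/9 (U(u) = -√(u - 3)/9 = -√(-3 + u)/9)
77*74 + U(8) = 77*74 - √(-3 + 8)/9 = 5698 - √5/9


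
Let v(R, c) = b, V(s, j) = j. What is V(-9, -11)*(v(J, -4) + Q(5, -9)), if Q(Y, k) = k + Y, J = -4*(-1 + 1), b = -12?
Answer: 176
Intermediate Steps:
J = 0 (J = -4*0 = 0)
v(R, c) = -12
Q(Y, k) = Y + k
V(-9, -11)*(v(J, -4) + Q(5, -9)) = -11*(-12 + (5 - 9)) = -11*(-12 - 4) = -11*(-16) = 176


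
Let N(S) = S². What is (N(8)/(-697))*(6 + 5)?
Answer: -704/697 ≈ -1.0100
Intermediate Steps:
(N(8)/(-697))*(6 + 5) = (8²/(-697))*(6 + 5) = (64*(-1/697))*11 = -64/697*11 = -704/697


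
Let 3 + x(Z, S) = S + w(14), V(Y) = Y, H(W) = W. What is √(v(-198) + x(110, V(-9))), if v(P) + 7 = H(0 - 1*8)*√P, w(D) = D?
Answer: √(-5 - 24*I*√22) ≈ 7.3376 - 7.6708*I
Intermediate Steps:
v(P) = -7 - 8*√P (v(P) = -7 + (0 - 1*8)*√P = -7 + (0 - 8)*√P = -7 - 8*√P)
x(Z, S) = 11 + S (x(Z, S) = -3 + (S + 14) = -3 + (14 + S) = 11 + S)
√(v(-198) + x(110, V(-9))) = √((-7 - 24*I*√22) + (11 - 9)) = √((-7 - 24*I*√22) + 2) = √(-5 - 24*I*√22)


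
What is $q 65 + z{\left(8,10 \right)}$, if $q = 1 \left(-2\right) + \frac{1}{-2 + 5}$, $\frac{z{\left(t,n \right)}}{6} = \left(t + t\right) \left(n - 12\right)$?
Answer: $- \frac{901}{3} \approx -300.33$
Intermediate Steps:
$z{\left(t,n \right)} = 12 t \left(-12 + n\right)$ ($z{\left(t,n \right)} = 6 \left(t + t\right) \left(n - 12\right) = 6 \cdot 2 t \left(-12 + n\right) = 12 t \left(-12 + n\right)$)
$q = - \frac{5}{3}$ ($q = -2 + \frac{1}{3} = - \frac{5}{3} \approx -1.6667$)
$q 65 + z{\left(8,10 \right)} = \left(- \frac{5}{3}\right) 65 + 12 \cdot 8 \left(-12 + 10\right) = - \frac{325}{3} + 12 \cdot 8 \left(-2\right) = - \frac{325}{3} - 192 = - \frac{901}{3}$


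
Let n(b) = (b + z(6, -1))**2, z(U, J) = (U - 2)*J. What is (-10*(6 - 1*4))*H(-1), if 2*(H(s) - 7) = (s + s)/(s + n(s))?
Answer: -835/6 ≈ -139.17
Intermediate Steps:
z(U, J) = J*(-2 + U) (z(U, J) = (-2 + U)*J = J*(-2 + U))
n(b) = (-4 + b)**2 (n(b) = (b - (-2 + 6))**2 = (b - 1*4)**2 = (b - 4)**2 = (-4 + b)**2)
H(s) = 7 + s/(s + (-4 + s)**2) (H(s) = 7 + ((s + s)/(s + (-4 + s)**2))/2 = 7 + ((2*s)/(s + (-4 + s)**2))/2 = 7 + (2*s/(s + (-4 + s)**2))/2 = 7 + s/(s + (-4 + s)**2))
(-10*(6 - 1*4))*H(-1) = (-10*(6 - 1*4))*((7*(-4 - 1)**2 + 8*(-1))/(-1 + (-4 - 1)**2)) = (-10*(6 - 4))*((7*(-5)**2 - 8)/(-1 + (-5)**2)) = (-10*2)*((7*25 - 8)/(-1 + 25)) = -20*(175 - 8)/24 = -5*167/6 = -20*167/24 = -835/6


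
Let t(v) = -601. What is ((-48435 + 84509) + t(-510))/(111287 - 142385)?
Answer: -35473/31098 ≈ -1.1407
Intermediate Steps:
((-48435 + 84509) + t(-510))/(111287 - 142385) = ((-48435 + 84509) - 601)/(111287 - 142385) = (36074 - 601)/(-31098) = 35473*(-1/31098) = -35473/31098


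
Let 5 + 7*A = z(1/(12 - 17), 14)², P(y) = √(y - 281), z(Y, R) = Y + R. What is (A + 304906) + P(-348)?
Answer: 53363186/175 + I*√629 ≈ 3.0493e+5 + 25.08*I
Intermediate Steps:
z(Y, R) = R + Y
P(y) = √(-281 + y)
A = 4636/175 (A = -5/7 + (14 + 1/(12 - 17))²/7 = -5/7 + (14 + 1/(-5))²/7 = -5/7 + (14 - ⅕)²/7 = -5/7 + (69/5)²/7 = -5/7 + (⅐)*(4761/25) = -5/7 + 4761/175 = 4636/175 ≈ 26.491)
(A + 304906) + P(-348) = (4636/175 + 304906) + √(-281 - 348) = 53363186/175 + √(-629) = 53363186/175 + I*√629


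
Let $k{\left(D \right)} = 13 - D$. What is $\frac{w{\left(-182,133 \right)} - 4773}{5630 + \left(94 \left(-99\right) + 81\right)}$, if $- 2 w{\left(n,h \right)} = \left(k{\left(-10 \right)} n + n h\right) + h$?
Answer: $- \frac{18713}{7190} \approx -2.6026$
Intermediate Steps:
$w{\left(n,h \right)} = - \frac{23 n}{2} - \frac{h}{2} - \frac{h n}{2}$ ($w{\left(n,h \right)} = - \frac{\left(\left(13 - -10\right) n + n h\right) + h}{2} = - \frac{\left(\left(13 + 10\right) n + h n\right) + h}{2} = - \frac{\left(23 n + h n\right) + h}{2} = - \frac{h + 23 n + h n}{2} = - \frac{23 n}{2} - \frac{h}{2} - \frac{h n}{2}$)
$\frac{w{\left(-182,133 \right)} - 4773}{5630 + \left(94 \left(-99\right) + 81\right)} = \frac{\left(\left(- \frac{23}{2}\right) \left(-182\right) - \frac{133}{2} - \frac{133}{2} \left(-182\right)\right) - 4773}{5630 + \left(94 \left(-99\right) + 81\right)} = \frac{\left(2093 - \frac{133}{2} + 12103\right) - 4773}{5630 + \left(-9306 + 81\right)} = \frac{\frac{28259}{2} - 4773}{5630 - 9225} = \frac{18713}{2 \left(-3595\right)} = \frac{18713}{2} \left(- \frac{1}{3595}\right) = - \frac{18713}{7190}$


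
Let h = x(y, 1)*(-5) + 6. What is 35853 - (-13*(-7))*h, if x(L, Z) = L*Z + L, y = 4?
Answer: 38947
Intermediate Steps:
x(L, Z) = L + L*Z
h = -34 (h = (4*(1 + 1))*(-5) + 6 = (4*2)*(-5) + 6 = 8*(-5) + 6 = -40 + 6 = -34)
35853 - (-13*(-7))*h = 35853 - (-13*(-7))*(-34) = 35853 - 91*(-34) = 35853 - 1*(-3094) = 35853 + 3094 = 38947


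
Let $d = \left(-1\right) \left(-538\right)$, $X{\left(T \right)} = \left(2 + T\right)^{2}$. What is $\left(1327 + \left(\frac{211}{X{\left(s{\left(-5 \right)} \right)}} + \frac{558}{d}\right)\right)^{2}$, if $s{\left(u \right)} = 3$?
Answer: $\frac{80780710620481}{45225625} \approx 1.7862 \cdot 10^{6}$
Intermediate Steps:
$d = 538$
$\left(1327 + \left(\frac{211}{X{\left(s{\left(-5 \right)} \right)}} + \frac{558}{d}\right)\right)^{2} = \left(1327 + \left(\frac{211}{\left(2 + 3\right)^{2}} + \frac{558}{538}\right)\right)^{2} = \left(1327 + \left(\frac{211}{5^{2}} + 558 \cdot \frac{1}{538}\right)\right)^{2} = \left(1327 + \left(\frac{211}{25} + \frac{279}{269}\right)\right)^{2} = \left(1327 + \frac{63734}{6725}\right)^{2} = \left(\frac{8987809}{6725}\right)^{2} = \frac{80780710620481}{45225625}$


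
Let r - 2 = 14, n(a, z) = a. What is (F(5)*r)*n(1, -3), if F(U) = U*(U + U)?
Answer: 800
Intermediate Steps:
F(U) = 2*U² (F(U) = U*(2*U) = 2*U²)
r = 16 (r = 2 + 14 = 16)
(F(5)*r)*n(1, -3) = ((2*5²)*16)*1 = ((2*25)*16)*1 = (50*16)*1 = 800*1 = 800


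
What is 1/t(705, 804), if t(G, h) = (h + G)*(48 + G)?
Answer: 1/1136277 ≈ 8.8007e-7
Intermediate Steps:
t(G, h) = (48 + G)*(G + h) (t(G, h) = (G + h)*(48 + G) = (48 + G)*(G + h))
1/t(705, 804) = 1/(705² + 48*705 + 48*804 + 705*804) = 1/(497025 + 33840 + 38592 + 566820) = 1/1136277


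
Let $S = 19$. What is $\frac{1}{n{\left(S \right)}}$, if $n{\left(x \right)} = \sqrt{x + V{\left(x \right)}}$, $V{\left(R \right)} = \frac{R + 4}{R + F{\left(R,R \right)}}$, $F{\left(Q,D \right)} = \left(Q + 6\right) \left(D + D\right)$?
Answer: $\frac{\sqrt{17862546}}{18434} \approx 0.22927$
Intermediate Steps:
$F{\left(Q,D \right)} = 2 D \left(6 + Q\right)$ ($F{\left(Q,D \right)} = \left(6 + Q\right) 2 D = 2 D \left(6 + Q\right)$)
$V{\left(R \right)} = \frac{4 + R}{R + 2 R \left(6 + R\right)}$ ($V{\left(R \right)} = \frac{R + 4}{R + 2 R \left(6 + R\right)} = \frac{4 + R}{R + 2 R \left(6 + R\right)}$)
$n{\left(x \right)} = \sqrt{x + \frac{4 + x}{x \left(13 + 2 x\right)}}$
$\frac{1}{n{\left(S \right)}} = \frac{1}{\sqrt{\frac{4 + 19 + 19^{2} \left(13 + 2 \cdot 19\right)}{19 \left(13 + 2 \cdot 19\right)}}} = \frac{1}{\sqrt{\frac{4 + 19 + 361 \left(13 + 38\right)}{19 \left(13 + 38\right)}}} = \frac{1}{\sqrt{\frac{4 + 19 + 361 \cdot 51}{19 \cdot 51}}} = \frac{1}{\sqrt{\frac{1}{19} \cdot \frac{1}{51} \left(4 + 19 + 18411\right)}} = \frac{1}{\sqrt{\frac{1}{19} \cdot \frac{1}{51} \cdot 18434}} = \frac{1}{\sqrt{\frac{18434}{969}}} = \frac{1}{\frac{1}{969} \sqrt{17862546}} = \frac{\sqrt{17862546}}{18434}$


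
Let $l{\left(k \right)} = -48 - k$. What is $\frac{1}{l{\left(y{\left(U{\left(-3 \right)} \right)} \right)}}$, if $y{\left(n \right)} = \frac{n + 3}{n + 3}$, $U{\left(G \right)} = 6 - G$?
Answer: $- \frac{1}{49} \approx -0.020408$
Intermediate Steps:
$y{\left(n \right)} = 1$ ($y{\left(n \right)} = \frac{3 + n}{3 + n} = 1$)
$\frac{1}{l{\left(y{\left(U{\left(-3 \right)} \right)} \right)}} = \frac{1}{-48 - 1} = \frac{1}{-49} = - \frac{1}{49}$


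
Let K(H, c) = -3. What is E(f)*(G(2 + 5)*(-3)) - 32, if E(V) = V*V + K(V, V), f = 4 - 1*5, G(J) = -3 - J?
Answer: -92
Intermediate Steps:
f = -1 (f = 4 - 5 = -1)
E(V) = -3 + V**2 (E(V) = V*V - 3 = V**2 - 3 = -3 + V**2)
E(f)*(G(2 + 5)*(-3)) - 32 = (-3 + (-1)**2)*((-3 - (2 + 5))*(-3)) - 32 = (-3 + 1)*((-3 - 1*7)*(-3)) - 32 = -2*(-3 - 7)*(-3) - 32 = -(-20)*(-3) - 32 = -2*30 - 32 = -60 - 32 = -92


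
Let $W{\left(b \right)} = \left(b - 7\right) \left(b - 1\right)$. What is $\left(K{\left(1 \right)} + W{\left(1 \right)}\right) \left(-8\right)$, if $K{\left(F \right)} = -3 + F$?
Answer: $16$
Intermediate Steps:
$W{\left(b \right)} = \left(-1 + b\right) \left(-7 + b\right)$ ($W{\left(b \right)} = \left(-7 + b\right) \left(-1 + b\right) = \left(-1 + b\right) \left(-7 + b\right)$)
$\left(K{\left(1 \right)} + W{\left(1 \right)}\right) \left(-8\right) = \left(\left(-3 + 1\right) + \left(7 + 1^{2} - 8\right)\right) \left(-8\right) = \left(-2 + \left(7 + 1 - 8\right)\right) \left(-8\right) = \left(-2 + 0\right) \left(-8\right) = \left(-2\right) \left(-8\right) = 16$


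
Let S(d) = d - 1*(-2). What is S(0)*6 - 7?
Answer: 5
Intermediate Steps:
S(d) = 2 + d (S(d) = d + 2 = 2 + d)
S(0)*6 - 7 = (2 + 0)*6 - 7 = 2*6 - 7 = 12 - 7 = 5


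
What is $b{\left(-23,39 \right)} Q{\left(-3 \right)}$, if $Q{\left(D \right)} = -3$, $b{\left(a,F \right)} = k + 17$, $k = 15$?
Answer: $-96$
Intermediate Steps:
$b{\left(a,F \right)} = 32$ ($b{\left(a,F \right)} = 15 + 17 = 32$)
$b{\left(-23,39 \right)} Q{\left(-3 \right)} = 32 \left(-3\right) = -96$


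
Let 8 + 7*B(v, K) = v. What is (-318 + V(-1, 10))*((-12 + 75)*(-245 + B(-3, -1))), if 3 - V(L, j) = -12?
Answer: 4706802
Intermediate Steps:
B(v, K) = -8/7 + v/7
V(L, j) = 15 (V(L, j) = 3 - 1*(-12) = 3 + 12 = 15)
(-318 + V(-1, 10))*((-12 + 75)*(-245 + B(-3, -1))) = (-318 + 15)*((-12 + 75)*(-245 + (-8/7 + (⅐)*(-3)))) = -19089*(-245 + (-8/7 - 3/7)) = -19089*(-245 - 11/7) = -19089*(-1726)/7 = -303*(-15534) = 4706802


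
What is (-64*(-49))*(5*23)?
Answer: 360640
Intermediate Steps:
(-64*(-49))*(5*23) = 3136*115 = 360640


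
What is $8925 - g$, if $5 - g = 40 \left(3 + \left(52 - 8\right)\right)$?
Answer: $10800$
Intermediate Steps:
$g = -1875$ ($g = 5 - 40 \left(3 + \left(52 - 8\right)\right) = 5 - 40 \left(3 + 44\right) = 5 - 40 \cdot 47 = 5 - 1880 = -1875$)
$8925 - g = 8925 - -1875 = 8925 + 1875 = 10800$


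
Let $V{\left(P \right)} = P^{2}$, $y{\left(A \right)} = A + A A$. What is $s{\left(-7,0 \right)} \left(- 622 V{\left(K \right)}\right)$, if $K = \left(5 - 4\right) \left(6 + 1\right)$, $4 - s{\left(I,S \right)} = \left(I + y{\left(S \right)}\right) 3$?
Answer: $-761950$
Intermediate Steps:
$y{\left(A \right)} = A + A^{2}$
$s{\left(I,S \right)} = 4 - 3 I - 3 S \left(1 + S\right)$ ($s{\left(I,S \right)} = 4 - \left(I + S \left(1 + S\right)\right) 3 = 4 - \left(3 I + 3 S \left(1 + S\right)\right) = 4 - 3 I - 3 S \left(1 + S\right)$)
$K = 7$ ($K = 1 \cdot 7 = 7$)
$s{\left(-7,0 \right)} \left(- 622 V{\left(K \right)}\right) = \left(4 - -21 - 0 \left(1 + 0\right)\right) \left(- 622 \cdot 7^{2}\right) = \left(4 + 21 - 0 \cdot 1\right) \left(\left(-622\right) 49\right) = \left(4 + 21 + 0\right) \left(-30478\right) = 25 \left(-30478\right) = -761950$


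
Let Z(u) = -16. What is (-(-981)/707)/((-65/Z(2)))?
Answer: 15696/45955 ≈ 0.34155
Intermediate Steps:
(-(-981)/707)/((-65/Z(2))) = (-(-981)/707)/((-65/(-16))) = (-(-981)/707)/((-65*(-1/16))) = (-1*(-981/707))/(65/16) = (981/707)*(16/65) = 15696/45955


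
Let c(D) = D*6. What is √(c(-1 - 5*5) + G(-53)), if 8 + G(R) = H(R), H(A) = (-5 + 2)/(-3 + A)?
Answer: I*√128534/28 ≈ 12.804*I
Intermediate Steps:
c(D) = 6*D
H(A) = -3/(-3 + A)
G(R) = -8 - 3/(-3 + R)
√(c(-1 - 5*5) + G(-53)) = √(6*(-1 - 5*5) + (21 - 8*(-53))/(-3 - 53)) = √(6*(-1 - 25) + (21 + 424)/(-56)) = √(6*(-26) - 1/56*445) = √(-156 - 445/56) = √(-9181/56) = I*√128534/28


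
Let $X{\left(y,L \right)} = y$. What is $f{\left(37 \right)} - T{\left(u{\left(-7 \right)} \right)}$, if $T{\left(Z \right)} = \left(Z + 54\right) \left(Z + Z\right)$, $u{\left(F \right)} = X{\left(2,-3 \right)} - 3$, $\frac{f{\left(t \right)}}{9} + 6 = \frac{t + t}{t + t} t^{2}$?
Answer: $12373$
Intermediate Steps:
$f{\left(t \right)} = -54 + 9 t^{2}$ ($f{\left(t \right)} = -54 + 9 \frac{t + t}{t + t} t^{2} = -54 + 9 \frac{2 t}{2 t} t^{2} = -54 + 9 \cdot 2 t \frac{1}{2 t} t^{2} = -54 + 9 \cdot 1 t^{2} = -54 + 9 t^{2}$)
$u{\left(F \right)} = -1$ ($u{\left(F \right)} = 2 - 3 = -1$)
$T{\left(Z \right)} = 2 Z \left(54 + Z\right)$ ($T{\left(Z \right)} = \left(54 + Z\right) 2 Z = 2 Z \left(54 + Z\right)$)
$f{\left(37 \right)} - T{\left(u{\left(-7 \right)} \right)} = \left(-54 + 9 \cdot 37^{2}\right) - 2 \left(-1\right) \left(54 - 1\right) = \left(-54 + 9 \cdot 1369\right) - 2 \left(-1\right) 53 = \left(-54 + 12321\right) - -106 = 12267 + 106 = 12373$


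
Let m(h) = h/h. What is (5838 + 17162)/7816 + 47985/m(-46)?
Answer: 46884220/977 ≈ 47988.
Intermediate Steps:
m(h) = 1
(5838 + 17162)/7816 + 47985/m(-46) = (5838 + 17162)/7816 + 47985/1 = 23000*(1/7816) + 47985*1 = 2875/977 + 47985 = 46884220/977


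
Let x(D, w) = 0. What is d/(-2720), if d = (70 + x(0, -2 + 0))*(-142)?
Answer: 497/136 ≈ 3.6544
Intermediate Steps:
d = -9940 (d = (70 + 0)*(-142) = 70*(-142) = -9940)
d/(-2720) = -9940/(-2720) = -9940*(-1/2720) = 497/136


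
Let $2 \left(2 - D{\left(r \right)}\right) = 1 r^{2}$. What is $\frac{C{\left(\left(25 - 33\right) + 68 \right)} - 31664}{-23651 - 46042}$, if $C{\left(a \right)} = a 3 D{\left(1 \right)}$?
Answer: $\frac{31394}{69693} \approx 0.45046$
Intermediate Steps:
$D{\left(r \right)} = 2 - \frac{r^{2}}{2}$ ($D{\left(r \right)} = 2 - \frac{1 r^{2}}{2} = 2 - \frac{r^{2}}{2}$)
$C{\left(a \right)} = \frac{9 a}{2}$ ($C{\left(a \right)} = a 3 \left(2 - \frac{1^{2}}{2}\right) = 3 a \left(2 - \frac{1}{2}\right) = 3 a \frac{3}{2} = \frac{9 a}{2}$)
$\frac{C{\left(\left(25 - 33\right) + 68 \right)} - 31664}{-23651 - 46042} = \frac{\frac{9 \left(\left(25 - 33\right) + 68\right)}{2} - 31664}{-23651 - 46042} = \frac{\frac{9 \left(-8 + 68\right)}{2} - 31664}{-69693} = \left(\frac{9}{2} \cdot 60 - 31664\right) \left(- \frac{1}{69693}\right) = \left(270 - 31664\right) \left(- \frac{1}{69693}\right) = \left(-31394\right) \left(- \frac{1}{69693}\right) = \frac{31394}{69693}$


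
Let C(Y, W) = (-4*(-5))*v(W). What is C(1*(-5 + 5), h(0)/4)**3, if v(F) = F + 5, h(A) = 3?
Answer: 1520875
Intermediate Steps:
v(F) = 5 + F
C(Y, W) = 100 + 20*W (C(Y, W) = (-4*(-5))*(5 + W) = 20*(5 + W) = 100 + 20*W)
C(1*(-5 + 5), h(0)/4)**3 = (100 + 20*(3/4))**3 = (100 + 15)**3 = 115**3 = 1520875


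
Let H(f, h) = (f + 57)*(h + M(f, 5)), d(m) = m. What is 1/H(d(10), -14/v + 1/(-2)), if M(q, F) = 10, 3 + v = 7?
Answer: 1/402 ≈ 0.0024876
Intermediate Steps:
v = 4 (v = -3 + 7 = 4)
H(f, h) = (10 + h)*(57 + f) (H(f, h) = (f + 57)*(h + 10) = (57 + f)*(10 + h) = (10 + h)*(57 + f))
1/H(d(10), -14/v + 1/(-2)) = 1/(570 + 10*10 + 57*(-14/4 + 1/(-2)) + 10*(-14/4 + 1/(-2))) = 1/(570 + 100 + 57*(-14*1/4 + 1*(-1/2)) + 10*(-14*1/4 + 1*(-1/2))) = 1/(570 + 100 + 57*(-7/2 - 1/2) + 10*(-7/2 - 1/2)) = 1/(570 + 100 + 57*(-4) + 10*(-4)) = 1/(570 + 100 - 228 - 40) = 1/402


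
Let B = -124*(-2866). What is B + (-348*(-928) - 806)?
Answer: 677522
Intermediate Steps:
B = 355384
B + (-348*(-928) - 806) = 355384 + (-348*(-928) - 806) = 355384 + (322944 - 806) = 355384 + 322138 = 677522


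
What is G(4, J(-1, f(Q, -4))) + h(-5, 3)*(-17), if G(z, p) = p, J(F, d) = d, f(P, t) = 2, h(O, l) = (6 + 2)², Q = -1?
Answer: -1086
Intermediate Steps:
h(O, l) = 64 (h(O, l) = 8² = 64)
G(4, J(-1, f(Q, -4))) + h(-5, 3)*(-17) = 2 + 64*(-17) = 2 - 1088 = -1086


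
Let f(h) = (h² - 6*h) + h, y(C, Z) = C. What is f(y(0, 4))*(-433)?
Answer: 0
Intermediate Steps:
f(h) = h² - 5*h
f(y(0, 4))*(-433) = (0*(-5 + 0))*(-433) = (0*(-5))*(-433) = 0*(-433) = 0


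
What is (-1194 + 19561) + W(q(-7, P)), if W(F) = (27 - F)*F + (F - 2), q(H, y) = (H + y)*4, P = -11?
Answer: 11165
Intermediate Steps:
q(H, y) = 4*H + 4*y
W(F) = -2 + F + F*(27 - F) (W(F) = F*(27 - F) + (-2 + F) = -2 + F + F*(27 - F))
(-1194 + 19561) + W(q(-7, P)) = (-1194 + 19561) + (-2 - (4*(-7) + 4*(-11))² + 28*(4*(-7) + 4*(-11))) = 18367 + (-2 - (-28 - 44)² + 28*(-28 - 44)) = 18367 + (-2 - 1*(-72)² + 28*(-72)) = 18367 + (-2 - 1*5184 - 2016) = 18367 + (-2 - 5184 - 2016) = 18367 - 7202 = 11165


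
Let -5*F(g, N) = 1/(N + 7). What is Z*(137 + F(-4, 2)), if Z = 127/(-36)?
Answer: -195707/405 ≈ -483.23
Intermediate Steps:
Z = -127/36 (Z = 127*(-1/36) = -127/36 ≈ -3.5278)
F(g, N) = -1/(5*(7 + N)) (F(g, N) = -1/(5*(N + 7)) = -1/(5*(7 + N)))
Z*(137 + F(-4, 2)) = -127*(137 - 1/(35 + 5*2))/36 = -127*(137 - 1/(35 + 10))/36 = -127*(137 - 1/45)/36 = -127/36*6164/45 = -195707/405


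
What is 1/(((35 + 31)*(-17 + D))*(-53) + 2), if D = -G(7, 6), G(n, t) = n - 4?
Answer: 1/69962 ≈ 1.4293e-5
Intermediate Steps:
G(n, t) = -4 + n
D = -3 (D = -(-4 + 7) = -1*3 = -3)
1/(((35 + 31)*(-17 + D))*(-53) + 2) = 1/(((35 + 31)*(-17 - 3))*(-53) + 2) = 1/((66*(-20))*(-53) + 2) = 1/(-1320*(-53) + 2) = 1/(69960 + 2) = 1/69962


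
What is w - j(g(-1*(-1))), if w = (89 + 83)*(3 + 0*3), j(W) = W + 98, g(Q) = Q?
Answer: 417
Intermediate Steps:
j(W) = 98 + W
w = 516 (w = 172*(3 + 0) = 172*3 = 516)
w - j(g(-1*(-1))) = 516 - (98 - 1*(-1)) = 516 - (98 + 1) = 516 - 1*99 = 516 - 99 = 417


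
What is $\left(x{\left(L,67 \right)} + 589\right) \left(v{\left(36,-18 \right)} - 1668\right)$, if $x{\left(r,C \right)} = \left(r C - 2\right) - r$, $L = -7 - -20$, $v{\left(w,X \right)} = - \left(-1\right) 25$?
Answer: $-2374135$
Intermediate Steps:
$v{\left(w,X \right)} = 25$ ($v{\left(w,X \right)} = \left(-1\right) \left(-25\right) = 25$)
$L = 13$ ($L = -7 + 20 = 13$)
$x{\left(r,C \right)} = -2 - r + C r$ ($x{\left(r,C \right)} = \left(C r - 2\right) - r = \left(-2 + C r\right) - r = -2 - r + C r$)
$\left(x{\left(L,67 \right)} + 589\right) \left(v{\left(36,-18 \right)} - 1668\right) = \left(\left(-2 - 13 + 67 \cdot 13\right) + 589\right) \left(25 - 1668\right) = \left(\left(-2 - 13 + 871\right) + 589\right) \left(-1643\right) = \left(856 + 589\right) \left(-1643\right) = 1445 \left(-1643\right) = -2374135$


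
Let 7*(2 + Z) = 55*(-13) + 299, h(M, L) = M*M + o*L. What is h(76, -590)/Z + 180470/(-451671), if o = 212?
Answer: 188562748394/97109265 ≈ 1941.8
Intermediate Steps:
h(M, L) = M**2 + 212*L (h(M, L) = M*M + 212*L = M**2 + 212*L)
Z = -430/7 (Z = -2 + (55*(-13) + 299)/7 = -2 + (-715 + 299)/7 = -2 + (1/7)*(-416) = -2 - 416/7 = -430/7 ≈ -61.429)
h(76, -590)/Z + 180470/(-451671) = (76**2 + 212*(-590))/(-430/7) + 180470/(-451671) = (5776 - 125080)*(-7/430) + 180470*(-1/451671) = -119304*(-7/430) - 180470/451671 = 417564/215 - 180470/451671 = 188562748394/97109265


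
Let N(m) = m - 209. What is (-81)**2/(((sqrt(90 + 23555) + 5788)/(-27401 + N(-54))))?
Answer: -1050542281152/33477299 + 181503504*sqrt(23645)/33477299 ≈ -30547.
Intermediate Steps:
N(m) = -209 + m
(-81)**2/(((sqrt(90 + 23555) + 5788)/(-27401 + N(-54)))) = (-81)**2/(((sqrt(90 + 23555) + 5788)/(-27401 + (-209 - 54)))) = 6561/(((sqrt(23645) + 5788)/(-27401 - 263))) = 6561/(((5788 + sqrt(23645))/(-27664))) = 6561/(((5788 + sqrt(23645))*(-1/27664))) = 6561/(-1447/6916 - sqrt(23645)/27664)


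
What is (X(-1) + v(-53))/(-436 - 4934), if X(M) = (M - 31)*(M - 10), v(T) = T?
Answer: -299/5370 ≈ -0.055680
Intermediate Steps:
X(M) = (-31 + M)*(-10 + M)
(X(-1) + v(-53))/(-436 - 4934) = ((310 + (-1)² - 41*(-1)) - 53)/(-436 - 4934) = ((310 + 1 + 41) - 53)/(-5370) = (352 - 53)*(-1/5370) = 299*(-1/5370) = -299/5370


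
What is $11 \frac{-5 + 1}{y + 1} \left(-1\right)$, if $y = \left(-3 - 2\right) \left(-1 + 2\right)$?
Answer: $-11$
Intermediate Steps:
$y = -5$ ($y = \left(-5\right) 1 = -5$)
$11 \frac{-5 + 1}{y + 1} \left(-1\right) = 11 \frac{-5 + 1}{-5 + 1} \left(-1\right) = 11 \left(- \frac{4}{-4}\right) \left(-1\right) = 11 \left(\left(-4\right) \left(- \frac{1}{4}\right)\right) \left(-1\right) = 11 \cdot 1 \left(-1\right) = 11 \left(-1\right) = -11$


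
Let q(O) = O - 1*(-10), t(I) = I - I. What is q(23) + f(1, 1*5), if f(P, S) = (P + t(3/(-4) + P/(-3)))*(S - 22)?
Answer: 16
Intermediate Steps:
t(I) = 0
q(O) = 10 + O (q(O) = O + 10 = 10 + O)
f(P, S) = P*(-22 + S) (f(P, S) = (P + 0)*(S - 22) = P*(-22 + S))
q(23) + f(1, 1*5) = (10 + 23) + 1*(-22 + 1*5) = 33 + 1*(-22 + 5) = 33 + 1*(-17) = 33 - 17 = 16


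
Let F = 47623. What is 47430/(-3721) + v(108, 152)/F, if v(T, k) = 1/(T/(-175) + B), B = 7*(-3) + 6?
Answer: -6173188697545/484301765139 ≈ -12.747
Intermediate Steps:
B = -15 (B = -21 + 6 = -15)
v(T, k) = 1/(-15 - T/175) (v(T, k) = 1/(T/(-175) - 15) = 1/(T*(-1/175) - 15) = 1/(-T/175 - 15) = 1/(-15 - T/175))
47430/(-3721) + v(108, 152)/F = 47430/(-3721) - 175/(2625 + 108)/47623 = 47430*(-1/3721) - 175/2733*(1/47623) = -47430/3721 - 175*1/2733*(1/47623) = -47430/3721 - 175/2733*1/47623 = -47430/3721 - 175/130153659 = -6173188697545/484301765139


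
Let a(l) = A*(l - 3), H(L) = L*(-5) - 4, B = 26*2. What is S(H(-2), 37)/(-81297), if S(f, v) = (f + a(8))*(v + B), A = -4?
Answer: 1246/81297 ≈ 0.015327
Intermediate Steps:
B = 52
H(L) = -4 - 5*L (H(L) = -5*L - 4 = -4 - 5*L)
a(l) = 12 - 4*l (a(l) = -4*(l - 3) = -4*(-3 + l) = 12 - 4*l)
S(f, v) = (-20 + f)*(52 + v) (S(f, v) = (f + (12 - 4*8))*(v + 52) = (f + (12 - 32))*(52 + v) = (f - 20)*(52 + v) = (-20 + f)*(52 + v))
S(H(-2), 37)/(-81297) = (-1040 - 20*37 + 52*(-4 - 5*(-2)) + (-4 - 5*(-2))*37)/(-81297) = (-1040 - 740 + 52*(-4 + 10) + (-4 + 10)*37)*(-1/81297) = (-1040 - 740 + 52*6 + 6*37)*(-1/81297) = (-1040 - 740 + 312 + 222)*(-1/81297) = -1246*(-1/81297) = 1246/81297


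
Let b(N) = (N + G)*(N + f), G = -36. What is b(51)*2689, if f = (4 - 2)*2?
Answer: 2218425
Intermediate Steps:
f = 4 (f = 2*2 = 4)
b(N) = (-36 + N)*(4 + N) (b(N) = (N - 36)*(N + 4) = (-36 + N)*(4 + N))
b(51)*2689 = (-144 + 51² - 32*51)*2689 = (-144 + 2601 - 1632)*2689 = 825*2689 = 2218425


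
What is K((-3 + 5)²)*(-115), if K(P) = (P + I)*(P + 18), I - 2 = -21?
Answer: 37950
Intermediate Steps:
I = -19 (I = 2 - 21 = -19)
K(P) = (-19 + P)*(18 + P) (K(P) = (P - 19)*(P + 18) = (-19 + P)*(18 + P))
K((-3 + 5)²)*(-115) = (-342 + ((-3 + 5)²)² - (-3 + 5)²)*(-115) = (-342 + (2²)² - 1*2²)*(-115) = (-342 + 4² - 1*4)*(-115) = (-342 + 16 - 4)*(-115) = -330*(-115) = 37950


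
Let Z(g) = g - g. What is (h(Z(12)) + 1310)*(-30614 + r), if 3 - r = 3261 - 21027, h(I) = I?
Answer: -16826950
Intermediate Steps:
Z(g) = 0
r = 17769 (r = 3 - (3261 - 21027) = 3 - 1*(-17766) = 3 + 17766 = 17769)
(h(Z(12)) + 1310)*(-30614 + r) = (0 + 1310)*(-30614 + 17769) = 1310*(-12845) = -16826950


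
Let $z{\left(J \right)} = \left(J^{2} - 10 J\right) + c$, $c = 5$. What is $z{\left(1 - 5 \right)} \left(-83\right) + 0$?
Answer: $-5063$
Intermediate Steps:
$z{\left(J \right)} = 5 + J^{2} - 10 J$ ($z{\left(J \right)} = \left(J^{2} - 10 J\right) + 5 = 5 + J^{2} - 10 J$)
$z{\left(1 - 5 \right)} \left(-83\right) + 0 = \left(5 + \left(1 - 5\right)^{2} - 10 \left(1 - 5\right)\right) \left(-83\right) + 0 = \left(5 + \left(-4\right)^{2} - -40\right) \left(-83\right) + 0 = \left(5 + 16 + 40\right) \left(-83\right) + 0 = 61 \left(-83\right) + 0 = -5063 + 0 = -5063$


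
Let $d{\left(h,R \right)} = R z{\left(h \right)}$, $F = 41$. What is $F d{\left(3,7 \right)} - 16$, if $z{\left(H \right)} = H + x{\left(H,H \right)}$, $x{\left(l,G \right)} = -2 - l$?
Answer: $-590$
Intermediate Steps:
$z{\left(H \right)} = -2$ ($z{\left(H \right)} = H - \left(2 + H\right) = -2$)
$d{\left(h,R \right)} = - 2 R$ ($d{\left(h,R \right)} = R \left(-2\right) = - 2 R$)
$F d{\left(3,7 \right)} - 16 = 41 \left(\left(-2\right) 7\right) - 16 = 41 \left(-14\right) - 16 = -574 - 16 = -590$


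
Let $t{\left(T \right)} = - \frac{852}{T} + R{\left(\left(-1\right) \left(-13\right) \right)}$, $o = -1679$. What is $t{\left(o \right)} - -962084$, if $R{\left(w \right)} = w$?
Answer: $\frac{1615361715}{1679} \approx 9.621 \cdot 10^{5}$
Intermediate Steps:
$t{\left(T \right)} = 13 - \frac{852}{T}$ ($t{\left(T \right)} = - \frac{852}{T} - -13 = - \frac{852}{T} + 13 = 13 - \frac{852}{T}$)
$t{\left(o \right)} - -962084 = \left(13 - \frac{852}{-1679}\right) - -962084 = \left(13 - - \frac{852}{1679}\right) + 962084 = \left(13 + \frac{852}{1679}\right) + 962084 = \frac{22679}{1679} + 962084 = \frac{1615361715}{1679}$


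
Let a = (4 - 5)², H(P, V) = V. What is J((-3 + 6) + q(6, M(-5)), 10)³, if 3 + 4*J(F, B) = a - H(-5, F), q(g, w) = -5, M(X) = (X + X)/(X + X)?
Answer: 0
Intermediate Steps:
M(X) = 1 (M(X) = (2*X)/((2*X)) = (2*X)*(1/(2*X)) = 1)
a = 1 (a = (-1)² = 1)
J(F, B) = -½ - F/4 (J(F, B) = -¾ + (1 - F)/4 = -¾ + (¼ - F/4) = -½ - F/4)
J((-3 + 6) + q(6, M(-5)), 10)³ = (-½ - ((-3 + 6) - 5)/4)³ = (-½ - (3 - 5)/4)³ = (-½ - ¼*(-2))³ = (-½ + ½)³ = 0³ = 0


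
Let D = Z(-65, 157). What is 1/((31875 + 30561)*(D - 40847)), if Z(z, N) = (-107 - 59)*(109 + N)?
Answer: -1/5307247308 ≈ -1.8842e-10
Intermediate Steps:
Z(z, N) = -18094 - 166*N (Z(z, N) = -166*(109 + N) = -18094 - 166*N)
D = -44156 (D = -18094 - 166*157 = -18094 - 26062 = -44156)
1/((31875 + 30561)*(D - 40847)) = 1/((31875 + 30561)*(-44156 - 40847)) = 1/(62436*(-85003)) = 1/(-5307247308) = -1/5307247308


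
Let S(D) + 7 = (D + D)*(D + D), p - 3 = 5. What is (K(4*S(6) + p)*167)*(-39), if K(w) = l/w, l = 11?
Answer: -71643/556 ≈ -128.85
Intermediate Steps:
p = 8 (p = 3 + 5 = 8)
S(D) = -7 + 4*D² (S(D) = -7 + (D + D)*(D + D) = -7 + (2*D)*(2*D) = -7 + 4*D²)
K(w) = 11/w
(K(4*S(6) + p)*167)*(-39) = ((11/(4*(-7 + 4*6²) + 8))*167)*(-39) = ((11/(4*(-7 + 4*36) + 8))*167)*(-39) = ((11/(4*(-7 + 144) + 8))*167)*(-39) = ((11/(4*137 + 8))*167)*(-39) = ((11/(548 + 8))*167)*(-39) = ((11/556)*167)*(-39) = (1837/556)*(-39) = -71643/556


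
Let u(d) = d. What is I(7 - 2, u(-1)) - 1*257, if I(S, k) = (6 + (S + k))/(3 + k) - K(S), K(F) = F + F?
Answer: -262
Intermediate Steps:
K(F) = 2*F
I(S, k) = -2*S + (6 + S + k)/(3 + k) (I(S, k) = (6 + (S + k))/(3 + k) - 2*S = (6 + S + k)/(3 + k) - 2*S = -2*S + (6 + S + k)/(3 + k))
I(7 - 2, u(-1)) - 1*257 = (6 - 1 - 5*(7 - 2) - 2*(7 - 2)*(-1))/(3 - 1) - 1*257 = (6 - 1 - 5*5 - 2*5*(-1))/2 - 257 = (6 - 1 - 25 + 10)/2 - 257 = (½)*(-10) - 257 = -5 - 257 = -262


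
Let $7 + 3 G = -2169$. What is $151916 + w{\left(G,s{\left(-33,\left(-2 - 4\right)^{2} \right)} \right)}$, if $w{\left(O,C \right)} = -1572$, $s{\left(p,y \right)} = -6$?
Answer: $150344$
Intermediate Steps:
$G = - \frac{2176}{3}$ ($G = - \frac{7}{3} + \frac{1}{3} \left(-2169\right) = - \frac{7}{3} - 723 = - \frac{2176}{3} \approx -725.33$)
$151916 + w{\left(G,s{\left(-33,\left(-2 - 4\right)^{2} \right)} \right)} = 151916 - 1572 = 150344$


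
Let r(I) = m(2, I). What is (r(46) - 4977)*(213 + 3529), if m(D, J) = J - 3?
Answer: -18463028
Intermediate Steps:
m(D, J) = -3 + J
r(I) = -3 + I
(r(46) - 4977)*(213 + 3529) = ((-3 + 46) - 4977)*(213 + 3529) = (43 - 4977)*3742 = -4934*3742 = -18463028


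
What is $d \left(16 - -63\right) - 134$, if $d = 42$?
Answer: $3184$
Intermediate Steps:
$d \left(16 - -63\right) - 134 = 42 \left(16 - -63\right) - 134 = 42 \left(16 + 63\right) - 134 = 42 \cdot 79 - 134 = 3318 - 134 = 3184$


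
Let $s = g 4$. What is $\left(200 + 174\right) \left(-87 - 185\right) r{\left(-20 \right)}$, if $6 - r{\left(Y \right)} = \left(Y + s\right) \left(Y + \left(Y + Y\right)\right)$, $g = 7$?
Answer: $-49439808$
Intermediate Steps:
$s = 28$ ($s = 7 \cdot 4 = 28$)
$r{\left(Y \right)} = 6 - 3 Y \left(28 + Y\right)$ ($r{\left(Y \right)} = 6 - \left(Y + 28\right) \left(Y + \left(Y + Y\right)\right) = 6 - \left(28 + Y\right) \left(Y + 2 Y\right) = 6 - \left(28 + Y\right) 3 Y = 6 - 3 Y \left(28 + Y\right)$)
$\left(200 + 174\right) \left(-87 - 185\right) r{\left(-20 \right)} = \left(200 + 174\right) \left(-87 - 185\right) \left(6 - -1680 - 3 \left(-20\right)^{2}\right) = 374 \left(-272\right) \left(6 + 1680 - 1200\right) = - 101728 \left(6 + 1680 - 1200\right) = \left(-101728\right) 486 = -49439808$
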